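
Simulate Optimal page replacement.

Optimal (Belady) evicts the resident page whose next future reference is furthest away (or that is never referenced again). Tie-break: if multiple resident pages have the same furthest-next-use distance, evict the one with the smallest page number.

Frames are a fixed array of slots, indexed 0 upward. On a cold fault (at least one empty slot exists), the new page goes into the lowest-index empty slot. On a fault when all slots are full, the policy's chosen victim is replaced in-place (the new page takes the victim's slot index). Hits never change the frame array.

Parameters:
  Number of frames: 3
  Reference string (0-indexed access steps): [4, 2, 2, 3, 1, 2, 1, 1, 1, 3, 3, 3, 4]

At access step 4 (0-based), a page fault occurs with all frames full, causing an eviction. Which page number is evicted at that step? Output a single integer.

Answer: 4

Derivation:
Step 0: ref 4 -> FAULT, frames=[4,-,-]
Step 1: ref 2 -> FAULT, frames=[4,2,-]
Step 2: ref 2 -> HIT, frames=[4,2,-]
Step 3: ref 3 -> FAULT, frames=[4,2,3]
Step 4: ref 1 -> FAULT, evict 4, frames=[1,2,3]
At step 4: evicted page 4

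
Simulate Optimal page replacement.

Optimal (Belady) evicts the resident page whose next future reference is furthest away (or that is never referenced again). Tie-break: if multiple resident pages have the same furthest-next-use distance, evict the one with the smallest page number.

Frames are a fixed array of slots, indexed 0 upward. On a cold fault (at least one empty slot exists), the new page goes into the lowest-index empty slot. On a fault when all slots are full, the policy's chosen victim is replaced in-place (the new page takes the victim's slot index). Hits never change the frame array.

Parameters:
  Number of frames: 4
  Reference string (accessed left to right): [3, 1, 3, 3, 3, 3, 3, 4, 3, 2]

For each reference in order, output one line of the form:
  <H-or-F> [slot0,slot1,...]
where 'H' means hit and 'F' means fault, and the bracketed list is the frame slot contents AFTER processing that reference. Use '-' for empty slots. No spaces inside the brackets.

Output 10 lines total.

F [3,-,-,-]
F [3,1,-,-]
H [3,1,-,-]
H [3,1,-,-]
H [3,1,-,-]
H [3,1,-,-]
H [3,1,-,-]
F [3,1,4,-]
H [3,1,4,-]
F [3,1,4,2]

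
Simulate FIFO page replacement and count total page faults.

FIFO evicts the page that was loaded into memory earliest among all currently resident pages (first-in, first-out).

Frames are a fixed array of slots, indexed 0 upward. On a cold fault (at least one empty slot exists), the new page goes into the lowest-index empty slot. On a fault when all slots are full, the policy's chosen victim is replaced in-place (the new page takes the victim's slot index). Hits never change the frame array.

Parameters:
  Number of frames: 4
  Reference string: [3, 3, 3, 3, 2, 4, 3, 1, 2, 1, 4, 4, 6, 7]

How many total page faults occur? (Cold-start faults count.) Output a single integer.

Answer: 6

Derivation:
Step 0: ref 3 → FAULT, frames=[3,-,-,-]
Step 1: ref 3 → HIT, frames=[3,-,-,-]
Step 2: ref 3 → HIT, frames=[3,-,-,-]
Step 3: ref 3 → HIT, frames=[3,-,-,-]
Step 4: ref 2 → FAULT, frames=[3,2,-,-]
Step 5: ref 4 → FAULT, frames=[3,2,4,-]
Step 6: ref 3 → HIT, frames=[3,2,4,-]
Step 7: ref 1 → FAULT, frames=[3,2,4,1]
Step 8: ref 2 → HIT, frames=[3,2,4,1]
Step 9: ref 1 → HIT, frames=[3,2,4,1]
Step 10: ref 4 → HIT, frames=[3,2,4,1]
Step 11: ref 4 → HIT, frames=[3,2,4,1]
Step 12: ref 6 → FAULT (evict 3), frames=[6,2,4,1]
Step 13: ref 7 → FAULT (evict 2), frames=[6,7,4,1]
Total faults: 6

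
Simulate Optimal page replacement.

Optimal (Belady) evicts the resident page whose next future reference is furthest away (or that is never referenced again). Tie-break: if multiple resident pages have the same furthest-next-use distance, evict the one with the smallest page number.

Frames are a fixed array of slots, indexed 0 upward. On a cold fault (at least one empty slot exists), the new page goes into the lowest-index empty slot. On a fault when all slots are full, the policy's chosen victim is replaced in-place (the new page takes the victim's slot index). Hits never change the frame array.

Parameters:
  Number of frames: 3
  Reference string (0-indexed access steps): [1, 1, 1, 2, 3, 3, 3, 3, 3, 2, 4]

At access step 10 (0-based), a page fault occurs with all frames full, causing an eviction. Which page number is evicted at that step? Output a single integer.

Answer: 1

Derivation:
Step 0: ref 1 -> FAULT, frames=[1,-,-]
Step 1: ref 1 -> HIT, frames=[1,-,-]
Step 2: ref 1 -> HIT, frames=[1,-,-]
Step 3: ref 2 -> FAULT, frames=[1,2,-]
Step 4: ref 3 -> FAULT, frames=[1,2,3]
Step 5: ref 3 -> HIT, frames=[1,2,3]
Step 6: ref 3 -> HIT, frames=[1,2,3]
Step 7: ref 3 -> HIT, frames=[1,2,3]
Step 8: ref 3 -> HIT, frames=[1,2,3]
Step 9: ref 2 -> HIT, frames=[1,2,3]
Step 10: ref 4 -> FAULT, evict 1, frames=[4,2,3]
At step 10: evicted page 1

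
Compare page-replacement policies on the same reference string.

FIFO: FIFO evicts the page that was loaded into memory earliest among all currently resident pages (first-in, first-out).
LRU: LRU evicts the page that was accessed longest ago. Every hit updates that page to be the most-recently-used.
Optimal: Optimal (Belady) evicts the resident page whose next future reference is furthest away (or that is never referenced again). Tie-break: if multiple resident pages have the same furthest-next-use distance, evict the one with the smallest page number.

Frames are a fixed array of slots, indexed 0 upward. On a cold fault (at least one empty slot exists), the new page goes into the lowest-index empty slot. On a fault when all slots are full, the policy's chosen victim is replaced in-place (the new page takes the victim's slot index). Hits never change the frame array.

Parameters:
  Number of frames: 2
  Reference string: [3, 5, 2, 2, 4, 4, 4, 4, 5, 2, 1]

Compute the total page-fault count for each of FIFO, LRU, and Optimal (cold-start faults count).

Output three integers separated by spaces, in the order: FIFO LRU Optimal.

Answer: 7 7 6

Derivation:
--- FIFO ---
  step 0: ref 3 -> FAULT, frames=[3,-] (faults so far: 1)
  step 1: ref 5 -> FAULT, frames=[3,5] (faults so far: 2)
  step 2: ref 2 -> FAULT, evict 3, frames=[2,5] (faults so far: 3)
  step 3: ref 2 -> HIT, frames=[2,5] (faults so far: 3)
  step 4: ref 4 -> FAULT, evict 5, frames=[2,4] (faults so far: 4)
  step 5: ref 4 -> HIT, frames=[2,4] (faults so far: 4)
  step 6: ref 4 -> HIT, frames=[2,4] (faults so far: 4)
  step 7: ref 4 -> HIT, frames=[2,4] (faults so far: 4)
  step 8: ref 5 -> FAULT, evict 2, frames=[5,4] (faults so far: 5)
  step 9: ref 2 -> FAULT, evict 4, frames=[5,2] (faults so far: 6)
  step 10: ref 1 -> FAULT, evict 5, frames=[1,2] (faults so far: 7)
  FIFO total faults: 7
--- LRU ---
  step 0: ref 3 -> FAULT, frames=[3,-] (faults so far: 1)
  step 1: ref 5 -> FAULT, frames=[3,5] (faults so far: 2)
  step 2: ref 2 -> FAULT, evict 3, frames=[2,5] (faults so far: 3)
  step 3: ref 2 -> HIT, frames=[2,5] (faults so far: 3)
  step 4: ref 4 -> FAULT, evict 5, frames=[2,4] (faults so far: 4)
  step 5: ref 4 -> HIT, frames=[2,4] (faults so far: 4)
  step 6: ref 4 -> HIT, frames=[2,4] (faults so far: 4)
  step 7: ref 4 -> HIT, frames=[2,4] (faults so far: 4)
  step 8: ref 5 -> FAULT, evict 2, frames=[5,4] (faults so far: 5)
  step 9: ref 2 -> FAULT, evict 4, frames=[5,2] (faults so far: 6)
  step 10: ref 1 -> FAULT, evict 5, frames=[1,2] (faults so far: 7)
  LRU total faults: 7
--- Optimal ---
  step 0: ref 3 -> FAULT, frames=[3,-] (faults so far: 1)
  step 1: ref 5 -> FAULT, frames=[3,5] (faults so far: 2)
  step 2: ref 2 -> FAULT, evict 3, frames=[2,5] (faults so far: 3)
  step 3: ref 2 -> HIT, frames=[2,5] (faults so far: 3)
  step 4: ref 4 -> FAULT, evict 2, frames=[4,5] (faults so far: 4)
  step 5: ref 4 -> HIT, frames=[4,5] (faults so far: 4)
  step 6: ref 4 -> HIT, frames=[4,5] (faults so far: 4)
  step 7: ref 4 -> HIT, frames=[4,5] (faults so far: 4)
  step 8: ref 5 -> HIT, frames=[4,5] (faults so far: 4)
  step 9: ref 2 -> FAULT, evict 4, frames=[2,5] (faults so far: 5)
  step 10: ref 1 -> FAULT, evict 2, frames=[1,5] (faults so far: 6)
  Optimal total faults: 6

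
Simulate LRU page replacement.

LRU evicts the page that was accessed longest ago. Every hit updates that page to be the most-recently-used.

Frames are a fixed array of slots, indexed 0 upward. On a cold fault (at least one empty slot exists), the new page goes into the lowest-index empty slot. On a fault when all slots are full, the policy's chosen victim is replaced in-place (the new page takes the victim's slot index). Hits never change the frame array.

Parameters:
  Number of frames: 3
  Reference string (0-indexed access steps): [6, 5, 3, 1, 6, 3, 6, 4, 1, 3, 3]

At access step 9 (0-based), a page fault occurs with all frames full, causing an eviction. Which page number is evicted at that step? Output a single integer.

Step 0: ref 6 -> FAULT, frames=[6,-,-]
Step 1: ref 5 -> FAULT, frames=[6,5,-]
Step 2: ref 3 -> FAULT, frames=[6,5,3]
Step 3: ref 1 -> FAULT, evict 6, frames=[1,5,3]
Step 4: ref 6 -> FAULT, evict 5, frames=[1,6,3]
Step 5: ref 3 -> HIT, frames=[1,6,3]
Step 6: ref 6 -> HIT, frames=[1,6,3]
Step 7: ref 4 -> FAULT, evict 1, frames=[4,6,3]
Step 8: ref 1 -> FAULT, evict 3, frames=[4,6,1]
Step 9: ref 3 -> FAULT, evict 6, frames=[4,3,1]
At step 9: evicted page 6

Answer: 6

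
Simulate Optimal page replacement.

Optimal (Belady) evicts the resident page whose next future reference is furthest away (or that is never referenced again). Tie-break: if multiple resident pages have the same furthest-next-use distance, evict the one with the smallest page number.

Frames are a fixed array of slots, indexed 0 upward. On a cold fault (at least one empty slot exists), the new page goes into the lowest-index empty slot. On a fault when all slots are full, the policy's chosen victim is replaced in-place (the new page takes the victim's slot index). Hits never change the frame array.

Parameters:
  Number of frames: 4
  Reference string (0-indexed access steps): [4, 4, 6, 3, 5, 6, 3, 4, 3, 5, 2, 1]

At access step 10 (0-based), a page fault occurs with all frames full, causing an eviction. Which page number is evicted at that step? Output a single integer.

Answer: 3

Derivation:
Step 0: ref 4 -> FAULT, frames=[4,-,-,-]
Step 1: ref 4 -> HIT, frames=[4,-,-,-]
Step 2: ref 6 -> FAULT, frames=[4,6,-,-]
Step 3: ref 3 -> FAULT, frames=[4,6,3,-]
Step 4: ref 5 -> FAULT, frames=[4,6,3,5]
Step 5: ref 6 -> HIT, frames=[4,6,3,5]
Step 6: ref 3 -> HIT, frames=[4,6,3,5]
Step 7: ref 4 -> HIT, frames=[4,6,3,5]
Step 8: ref 3 -> HIT, frames=[4,6,3,5]
Step 9: ref 5 -> HIT, frames=[4,6,3,5]
Step 10: ref 2 -> FAULT, evict 3, frames=[4,6,2,5]
At step 10: evicted page 3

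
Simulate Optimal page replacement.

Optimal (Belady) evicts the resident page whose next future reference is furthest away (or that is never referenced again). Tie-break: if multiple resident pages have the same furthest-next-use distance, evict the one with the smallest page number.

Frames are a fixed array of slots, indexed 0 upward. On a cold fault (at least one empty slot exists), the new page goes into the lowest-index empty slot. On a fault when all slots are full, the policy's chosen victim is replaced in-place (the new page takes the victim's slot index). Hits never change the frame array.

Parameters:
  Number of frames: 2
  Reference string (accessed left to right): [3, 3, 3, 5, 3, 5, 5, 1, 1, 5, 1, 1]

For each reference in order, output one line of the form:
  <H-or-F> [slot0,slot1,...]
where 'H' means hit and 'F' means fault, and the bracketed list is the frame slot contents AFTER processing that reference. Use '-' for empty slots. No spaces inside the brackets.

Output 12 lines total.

F [3,-]
H [3,-]
H [3,-]
F [3,5]
H [3,5]
H [3,5]
H [3,5]
F [1,5]
H [1,5]
H [1,5]
H [1,5]
H [1,5]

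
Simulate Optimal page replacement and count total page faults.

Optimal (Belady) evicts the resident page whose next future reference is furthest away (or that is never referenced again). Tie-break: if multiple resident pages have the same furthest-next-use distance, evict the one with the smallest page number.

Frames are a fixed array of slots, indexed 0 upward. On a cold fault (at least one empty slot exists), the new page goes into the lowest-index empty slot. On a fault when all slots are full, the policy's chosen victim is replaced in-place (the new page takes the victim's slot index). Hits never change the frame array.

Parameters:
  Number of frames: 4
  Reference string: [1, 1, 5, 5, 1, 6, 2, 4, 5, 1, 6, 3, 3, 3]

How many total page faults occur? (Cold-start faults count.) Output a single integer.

Answer: 6

Derivation:
Step 0: ref 1 → FAULT, frames=[1,-,-,-]
Step 1: ref 1 → HIT, frames=[1,-,-,-]
Step 2: ref 5 → FAULT, frames=[1,5,-,-]
Step 3: ref 5 → HIT, frames=[1,5,-,-]
Step 4: ref 1 → HIT, frames=[1,5,-,-]
Step 5: ref 6 → FAULT, frames=[1,5,6,-]
Step 6: ref 2 → FAULT, frames=[1,5,6,2]
Step 7: ref 4 → FAULT (evict 2), frames=[1,5,6,4]
Step 8: ref 5 → HIT, frames=[1,5,6,4]
Step 9: ref 1 → HIT, frames=[1,5,6,4]
Step 10: ref 6 → HIT, frames=[1,5,6,4]
Step 11: ref 3 → FAULT (evict 1), frames=[3,5,6,4]
Step 12: ref 3 → HIT, frames=[3,5,6,4]
Step 13: ref 3 → HIT, frames=[3,5,6,4]
Total faults: 6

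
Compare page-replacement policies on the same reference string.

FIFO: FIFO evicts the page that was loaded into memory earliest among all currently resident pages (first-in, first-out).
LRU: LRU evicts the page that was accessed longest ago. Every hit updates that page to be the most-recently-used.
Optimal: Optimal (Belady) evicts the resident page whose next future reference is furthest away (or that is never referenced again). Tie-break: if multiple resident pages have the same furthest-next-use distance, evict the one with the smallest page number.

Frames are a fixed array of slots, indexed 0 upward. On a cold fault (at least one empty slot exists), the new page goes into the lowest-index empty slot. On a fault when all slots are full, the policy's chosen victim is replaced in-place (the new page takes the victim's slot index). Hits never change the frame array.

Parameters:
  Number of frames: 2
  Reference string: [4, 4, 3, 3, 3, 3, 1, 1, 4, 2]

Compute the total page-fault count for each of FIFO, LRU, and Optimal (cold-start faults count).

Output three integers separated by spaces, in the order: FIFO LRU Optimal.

Answer: 5 5 4

Derivation:
--- FIFO ---
  step 0: ref 4 -> FAULT, frames=[4,-] (faults so far: 1)
  step 1: ref 4 -> HIT, frames=[4,-] (faults so far: 1)
  step 2: ref 3 -> FAULT, frames=[4,3] (faults so far: 2)
  step 3: ref 3 -> HIT, frames=[4,3] (faults so far: 2)
  step 4: ref 3 -> HIT, frames=[4,3] (faults so far: 2)
  step 5: ref 3 -> HIT, frames=[4,3] (faults so far: 2)
  step 6: ref 1 -> FAULT, evict 4, frames=[1,3] (faults so far: 3)
  step 7: ref 1 -> HIT, frames=[1,3] (faults so far: 3)
  step 8: ref 4 -> FAULT, evict 3, frames=[1,4] (faults so far: 4)
  step 9: ref 2 -> FAULT, evict 1, frames=[2,4] (faults so far: 5)
  FIFO total faults: 5
--- LRU ---
  step 0: ref 4 -> FAULT, frames=[4,-] (faults so far: 1)
  step 1: ref 4 -> HIT, frames=[4,-] (faults so far: 1)
  step 2: ref 3 -> FAULT, frames=[4,3] (faults so far: 2)
  step 3: ref 3 -> HIT, frames=[4,3] (faults so far: 2)
  step 4: ref 3 -> HIT, frames=[4,3] (faults so far: 2)
  step 5: ref 3 -> HIT, frames=[4,3] (faults so far: 2)
  step 6: ref 1 -> FAULT, evict 4, frames=[1,3] (faults so far: 3)
  step 7: ref 1 -> HIT, frames=[1,3] (faults so far: 3)
  step 8: ref 4 -> FAULT, evict 3, frames=[1,4] (faults so far: 4)
  step 9: ref 2 -> FAULT, evict 1, frames=[2,4] (faults so far: 5)
  LRU total faults: 5
--- Optimal ---
  step 0: ref 4 -> FAULT, frames=[4,-] (faults so far: 1)
  step 1: ref 4 -> HIT, frames=[4,-] (faults so far: 1)
  step 2: ref 3 -> FAULT, frames=[4,3] (faults so far: 2)
  step 3: ref 3 -> HIT, frames=[4,3] (faults so far: 2)
  step 4: ref 3 -> HIT, frames=[4,3] (faults so far: 2)
  step 5: ref 3 -> HIT, frames=[4,3] (faults so far: 2)
  step 6: ref 1 -> FAULT, evict 3, frames=[4,1] (faults so far: 3)
  step 7: ref 1 -> HIT, frames=[4,1] (faults so far: 3)
  step 8: ref 4 -> HIT, frames=[4,1] (faults so far: 3)
  step 9: ref 2 -> FAULT, evict 1, frames=[4,2] (faults so far: 4)
  Optimal total faults: 4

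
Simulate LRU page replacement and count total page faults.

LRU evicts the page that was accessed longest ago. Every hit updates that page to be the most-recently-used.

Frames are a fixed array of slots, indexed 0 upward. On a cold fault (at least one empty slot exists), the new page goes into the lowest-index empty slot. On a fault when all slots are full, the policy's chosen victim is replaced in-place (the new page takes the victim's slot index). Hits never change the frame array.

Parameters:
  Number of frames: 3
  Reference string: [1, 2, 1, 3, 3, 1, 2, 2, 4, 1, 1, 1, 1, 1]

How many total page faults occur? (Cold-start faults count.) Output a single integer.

Answer: 4

Derivation:
Step 0: ref 1 → FAULT, frames=[1,-,-]
Step 1: ref 2 → FAULT, frames=[1,2,-]
Step 2: ref 1 → HIT, frames=[1,2,-]
Step 3: ref 3 → FAULT, frames=[1,2,3]
Step 4: ref 3 → HIT, frames=[1,2,3]
Step 5: ref 1 → HIT, frames=[1,2,3]
Step 6: ref 2 → HIT, frames=[1,2,3]
Step 7: ref 2 → HIT, frames=[1,2,3]
Step 8: ref 4 → FAULT (evict 3), frames=[1,2,4]
Step 9: ref 1 → HIT, frames=[1,2,4]
Step 10: ref 1 → HIT, frames=[1,2,4]
Step 11: ref 1 → HIT, frames=[1,2,4]
Step 12: ref 1 → HIT, frames=[1,2,4]
Step 13: ref 1 → HIT, frames=[1,2,4]
Total faults: 4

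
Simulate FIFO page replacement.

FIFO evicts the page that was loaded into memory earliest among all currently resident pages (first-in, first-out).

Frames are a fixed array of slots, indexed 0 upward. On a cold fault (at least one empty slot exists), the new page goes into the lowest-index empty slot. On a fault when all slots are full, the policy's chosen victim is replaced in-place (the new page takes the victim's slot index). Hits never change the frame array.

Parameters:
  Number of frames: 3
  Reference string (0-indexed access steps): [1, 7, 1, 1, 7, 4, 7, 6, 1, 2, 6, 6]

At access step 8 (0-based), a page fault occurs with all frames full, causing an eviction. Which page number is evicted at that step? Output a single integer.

Step 0: ref 1 -> FAULT, frames=[1,-,-]
Step 1: ref 7 -> FAULT, frames=[1,7,-]
Step 2: ref 1 -> HIT, frames=[1,7,-]
Step 3: ref 1 -> HIT, frames=[1,7,-]
Step 4: ref 7 -> HIT, frames=[1,7,-]
Step 5: ref 4 -> FAULT, frames=[1,7,4]
Step 6: ref 7 -> HIT, frames=[1,7,4]
Step 7: ref 6 -> FAULT, evict 1, frames=[6,7,4]
Step 8: ref 1 -> FAULT, evict 7, frames=[6,1,4]
At step 8: evicted page 7

Answer: 7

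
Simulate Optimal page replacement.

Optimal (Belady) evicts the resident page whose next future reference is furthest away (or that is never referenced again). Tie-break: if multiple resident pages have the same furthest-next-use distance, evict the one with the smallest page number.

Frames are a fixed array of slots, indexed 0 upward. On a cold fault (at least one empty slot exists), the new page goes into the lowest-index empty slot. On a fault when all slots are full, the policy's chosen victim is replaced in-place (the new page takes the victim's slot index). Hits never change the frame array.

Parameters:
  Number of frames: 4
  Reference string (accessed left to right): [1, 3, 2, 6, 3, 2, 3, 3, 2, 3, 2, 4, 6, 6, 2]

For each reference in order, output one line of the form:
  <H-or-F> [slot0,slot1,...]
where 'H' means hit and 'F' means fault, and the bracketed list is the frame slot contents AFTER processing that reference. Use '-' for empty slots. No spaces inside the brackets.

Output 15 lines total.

F [1,-,-,-]
F [1,3,-,-]
F [1,3,2,-]
F [1,3,2,6]
H [1,3,2,6]
H [1,3,2,6]
H [1,3,2,6]
H [1,3,2,6]
H [1,3,2,6]
H [1,3,2,6]
H [1,3,2,6]
F [4,3,2,6]
H [4,3,2,6]
H [4,3,2,6]
H [4,3,2,6]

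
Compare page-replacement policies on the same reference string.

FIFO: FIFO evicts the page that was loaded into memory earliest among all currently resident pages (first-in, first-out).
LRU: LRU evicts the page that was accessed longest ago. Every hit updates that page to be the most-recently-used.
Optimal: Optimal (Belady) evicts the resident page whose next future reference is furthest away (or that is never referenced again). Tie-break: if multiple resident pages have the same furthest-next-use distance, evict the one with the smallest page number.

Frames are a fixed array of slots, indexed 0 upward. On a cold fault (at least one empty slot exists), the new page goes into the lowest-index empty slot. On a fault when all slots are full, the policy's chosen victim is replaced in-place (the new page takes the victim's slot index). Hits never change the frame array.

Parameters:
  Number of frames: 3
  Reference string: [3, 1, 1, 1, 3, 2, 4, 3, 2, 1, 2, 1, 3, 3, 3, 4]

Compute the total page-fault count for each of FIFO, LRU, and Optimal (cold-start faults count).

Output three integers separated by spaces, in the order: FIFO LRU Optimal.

Answer: 8 6 6

Derivation:
--- FIFO ---
  step 0: ref 3 -> FAULT, frames=[3,-,-] (faults so far: 1)
  step 1: ref 1 -> FAULT, frames=[3,1,-] (faults so far: 2)
  step 2: ref 1 -> HIT, frames=[3,1,-] (faults so far: 2)
  step 3: ref 1 -> HIT, frames=[3,1,-] (faults so far: 2)
  step 4: ref 3 -> HIT, frames=[3,1,-] (faults so far: 2)
  step 5: ref 2 -> FAULT, frames=[3,1,2] (faults so far: 3)
  step 6: ref 4 -> FAULT, evict 3, frames=[4,1,2] (faults so far: 4)
  step 7: ref 3 -> FAULT, evict 1, frames=[4,3,2] (faults so far: 5)
  step 8: ref 2 -> HIT, frames=[4,3,2] (faults so far: 5)
  step 9: ref 1 -> FAULT, evict 2, frames=[4,3,1] (faults so far: 6)
  step 10: ref 2 -> FAULT, evict 4, frames=[2,3,1] (faults so far: 7)
  step 11: ref 1 -> HIT, frames=[2,3,1] (faults so far: 7)
  step 12: ref 3 -> HIT, frames=[2,3,1] (faults so far: 7)
  step 13: ref 3 -> HIT, frames=[2,3,1] (faults so far: 7)
  step 14: ref 3 -> HIT, frames=[2,3,1] (faults so far: 7)
  step 15: ref 4 -> FAULT, evict 3, frames=[2,4,1] (faults so far: 8)
  FIFO total faults: 8
--- LRU ---
  step 0: ref 3 -> FAULT, frames=[3,-,-] (faults so far: 1)
  step 1: ref 1 -> FAULT, frames=[3,1,-] (faults so far: 2)
  step 2: ref 1 -> HIT, frames=[3,1,-] (faults so far: 2)
  step 3: ref 1 -> HIT, frames=[3,1,-] (faults so far: 2)
  step 4: ref 3 -> HIT, frames=[3,1,-] (faults so far: 2)
  step 5: ref 2 -> FAULT, frames=[3,1,2] (faults so far: 3)
  step 6: ref 4 -> FAULT, evict 1, frames=[3,4,2] (faults so far: 4)
  step 7: ref 3 -> HIT, frames=[3,4,2] (faults so far: 4)
  step 8: ref 2 -> HIT, frames=[3,4,2] (faults so far: 4)
  step 9: ref 1 -> FAULT, evict 4, frames=[3,1,2] (faults so far: 5)
  step 10: ref 2 -> HIT, frames=[3,1,2] (faults so far: 5)
  step 11: ref 1 -> HIT, frames=[3,1,2] (faults so far: 5)
  step 12: ref 3 -> HIT, frames=[3,1,2] (faults so far: 5)
  step 13: ref 3 -> HIT, frames=[3,1,2] (faults so far: 5)
  step 14: ref 3 -> HIT, frames=[3,1,2] (faults so far: 5)
  step 15: ref 4 -> FAULT, evict 2, frames=[3,1,4] (faults so far: 6)
  LRU total faults: 6
--- Optimal ---
  step 0: ref 3 -> FAULT, frames=[3,-,-] (faults so far: 1)
  step 1: ref 1 -> FAULT, frames=[3,1,-] (faults so far: 2)
  step 2: ref 1 -> HIT, frames=[3,1,-] (faults so far: 2)
  step 3: ref 1 -> HIT, frames=[3,1,-] (faults so far: 2)
  step 4: ref 3 -> HIT, frames=[3,1,-] (faults so far: 2)
  step 5: ref 2 -> FAULT, frames=[3,1,2] (faults so far: 3)
  step 6: ref 4 -> FAULT, evict 1, frames=[3,4,2] (faults so far: 4)
  step 7: ref 3 -> HIT, frames=[3,4,2] (faults so far: 4)
  step 8: ref 2 -> HIT, frames=[3,4,2] (faults so far: 4)
  step 9: ref 1 -> FAULT, evict 4, frames=[3,1,2] (faults so far: 5)
  step 10: ref 2 -> HIT, frames=[3,1,2] (faults so far: 5)
  step 11: ref 1 -> HIT, frames=[3,1,2] (faults so far: 5)
  step 12: ref 3 -> HIT, frames=[3,1,2] (faults so far: 5)
  step 13: ref 3 -> HIT, frames=[3,1,2] (faults so far: 5)
  step 14: ref 3 -> HIT, frames=[3,1,2] (faults so far: 5)
  step 15: ref 4 -> FAULT, evict 1, frames=[3,4,2] (faults so far: 6)
  Optimal total faults: 6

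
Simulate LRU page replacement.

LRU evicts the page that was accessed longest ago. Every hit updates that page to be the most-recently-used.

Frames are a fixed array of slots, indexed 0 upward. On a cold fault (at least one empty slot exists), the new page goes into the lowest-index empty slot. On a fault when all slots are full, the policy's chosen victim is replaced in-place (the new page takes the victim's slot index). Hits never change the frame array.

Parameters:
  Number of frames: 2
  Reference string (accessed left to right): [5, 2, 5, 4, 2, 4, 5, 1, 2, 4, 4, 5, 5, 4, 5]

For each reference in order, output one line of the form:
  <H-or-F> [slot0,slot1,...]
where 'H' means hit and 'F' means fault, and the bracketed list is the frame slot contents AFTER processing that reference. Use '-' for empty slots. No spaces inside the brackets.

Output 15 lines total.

F [5,-]
F [5,2]
H [5,2]
F [5,4]
F [2,4]
H [2,4]
F [5,4]
F [5,1]
F [2,1]
F [2,4]
H [2,4]
F [5,4]
H [5,4]
H [5,4]
H [5,4]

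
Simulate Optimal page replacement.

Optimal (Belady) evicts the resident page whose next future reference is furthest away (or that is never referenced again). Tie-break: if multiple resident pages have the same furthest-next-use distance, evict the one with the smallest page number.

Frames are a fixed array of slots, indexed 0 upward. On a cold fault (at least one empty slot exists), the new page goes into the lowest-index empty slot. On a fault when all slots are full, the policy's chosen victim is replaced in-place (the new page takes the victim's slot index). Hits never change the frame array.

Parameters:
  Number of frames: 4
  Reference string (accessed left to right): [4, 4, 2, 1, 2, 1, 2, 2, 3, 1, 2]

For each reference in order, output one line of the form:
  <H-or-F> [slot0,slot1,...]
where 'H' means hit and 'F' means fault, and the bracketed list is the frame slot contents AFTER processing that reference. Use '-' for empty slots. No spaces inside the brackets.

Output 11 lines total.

F [4,-,-,-]
H [4,-,-,-]
F [4,2,-,-]
F [4,2,1,-]
H [4,2,1,-]
H [4,2,1,-]
H [4,2,1,-]
H [4,2,1,-]
F [4,2,1,3]
H [4,2,1,3]
H [4,2,1,3]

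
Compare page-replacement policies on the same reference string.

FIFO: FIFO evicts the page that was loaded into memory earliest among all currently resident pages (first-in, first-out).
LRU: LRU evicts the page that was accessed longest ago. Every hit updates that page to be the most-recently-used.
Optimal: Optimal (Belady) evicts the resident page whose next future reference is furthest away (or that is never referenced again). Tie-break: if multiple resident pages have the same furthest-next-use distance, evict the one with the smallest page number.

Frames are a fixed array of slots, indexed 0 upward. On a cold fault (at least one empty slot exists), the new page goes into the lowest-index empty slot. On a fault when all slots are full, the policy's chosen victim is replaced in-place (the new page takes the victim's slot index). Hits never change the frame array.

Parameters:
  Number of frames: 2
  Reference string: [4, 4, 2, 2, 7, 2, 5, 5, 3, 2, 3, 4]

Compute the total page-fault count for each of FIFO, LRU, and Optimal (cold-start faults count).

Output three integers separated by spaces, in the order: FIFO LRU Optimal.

Answer: 7 7 6

Derivation:
--- FIFO ---
  step 0: ref 4 -> FAULT, frames=[4,-] (faults so far: 1)
  step 1: ref 4 -> HIT, frames=[4,-] (faults so far: 1)
  step 2: ref 2 -> FAULT, frames=[4,2] (faults so far: 2)
  step 3: ref 2 -> HIT, frames=[4,2] (faults so far: 2)
  step 4: ref 7 -> FAULT, evict 4, frames=[7,2] (faults so far: 3)
  step 5: ref 2 -> HIT, frames=[7,2] (faults so far: 3)
  step 6: ref 5 -> FAULT, evict 2, frames=[7,5] (faults so far: 4)
  step 7: ref 5 -> HIT, frames=[7,5] (faults so far: 4)
  step 8: ref 3 -> FAULT, evict 7, frames=[3,5] (faults so far: 5)
  step 9: ref 2 -> FAULT, evict 5, frames=[3,2] (faults so far: 6)
  step 10: ref 3 -> HIT, frames=[3,2] (faults so far: 6)
  step 11: ref 4 -> FAULT, evict 3, frames=[4,2] (faults so far: 7)
  FIFO total faults: 7
--- LRU ---
  step 0: ref 4 -> FAULT, frames=[4,-] (faults so far: 1)
  step 1: ref 4 -> HIT, frames=[4,-] (faults so far: 1)
  step 2: ref 2 -> FAULT, frames=[4,2] (faults so far: 2)
  step 3: ref 2 -> HIT, frames=[4,2] (faults so far: 2)
  step 4: ref 7 -> FAULT, evict 4, frames=[7,2] (faults so far: 3)
  step 5: ref 2 -> HIT, frames=[7,2] (faults so far: 3)
  step 6: ref 5 -> FAULT, evict 7, frames=[5,2] (faults so far: 4)
  step 7: ref 5 -> HIT, frames=[5,2] (faults so far: 4)
  step 8: ref 3 -> FAULT, evict 2, frames=[5,3] (faults so far: 5)
  step 9: ref 2 -> FAULT, evict 5, frames=[2,3] (faults so far: 6)
  step 10: ref 3 -> HIT, frames=[2,3] (faults so far: 6)
  step 11: ref 4 -> FAULT, evict 2, frames=[4,3] (faults so far: 7)
  LRU total faults: 7
--- Optimal ---
  step 0: ref 4 -> FAULT, frames=[4,-] (faults so far: 1)
  step 1: ref 4 -> HIT, frames=[4,-] (faults so far: 1)
  step 2: ref 2 -> FAULT, frames=[4,2] (faults so far: 2)
  step 3: ref 2 -> HIT, frames=[4,2] (faults so far: 2)
  step 4: ref 7 -> FAULT, evict 4, frames=[7,2] (faults so far: 3)
  step 5: ref 2 -> HIT, frames=[7,2] (faults so far: 3)
  step 6: ref 5 -> FAULT, evict 7, frames=[5,2] (faults so far: 4)
  step 7: ref 5 -> HIT, frames=[5,2] (faults so far: 4)
  step 8: ref 3 -> FAULT, evict 5, frames=[3,2] (faults so far: 5)
  step 9: ref 2 -> HIT, frames=[3,2] (faults so far: 5)
  step 10: ref 3 -> HIT, frames=[3,2] (faults so far: 5)
  step 11: ref 4 -> FAULT, evict 2, frames=[3,4] (faults so far: 6)
  Optimal total faults: 6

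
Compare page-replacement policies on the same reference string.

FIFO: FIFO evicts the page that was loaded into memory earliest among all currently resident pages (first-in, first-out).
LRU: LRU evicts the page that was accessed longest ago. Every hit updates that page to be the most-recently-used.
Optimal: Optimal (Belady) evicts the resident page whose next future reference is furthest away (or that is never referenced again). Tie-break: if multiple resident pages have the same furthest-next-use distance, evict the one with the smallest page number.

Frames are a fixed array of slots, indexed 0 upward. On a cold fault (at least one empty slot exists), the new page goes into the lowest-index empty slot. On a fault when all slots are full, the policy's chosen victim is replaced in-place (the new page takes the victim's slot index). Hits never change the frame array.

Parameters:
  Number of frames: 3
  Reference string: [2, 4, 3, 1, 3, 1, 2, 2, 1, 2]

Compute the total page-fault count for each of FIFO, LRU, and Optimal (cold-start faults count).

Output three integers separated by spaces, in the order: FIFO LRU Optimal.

Answer: 5 5 4

Derivation:
--- FIFO ---
  step 0: ref 2 -> FAULT, frames=[2,-,-] (faults so far: 1)
  step 1: ref 4 -> FAULT, frames=[2,4,-] (faults so far: 2)
  step 2: ref 3 -> FAULT, frames=[2,4,3] (faults so far: 3)
  step 3: ref 1 -> FAULT, evict 2, frames=[1,4,3] (faults so far: 4)
  step 4: ref 3 -> HIT, frames=[1,4,3] (faults so far: 4)
  step 5: ref 1 -> HIT, frames=[1,4,3] (faults so far: 4)
  step 6: ref 2 -> FAULT, evict 4, frames=[1,2,3] (faults so far: 5)
  step 7: ref 2 -> HIT, frames=[1,2,3] (faults so far: 5)
  step 8: ref 1 -> HIT, frames=[1,2,3] (faults so far: 5)
  step 9: ref 2 -> HIT, frames=[1,2,3] (faults so far: 5)
  FIFO total faults: 5
--- LRU ---
  step 0: ref 2 -> FAULT, frames=[2,-,-] (faults so far: 1)
  step 1: ref 4 -> FAULT, frames=[2,4,-] (faults so far: 2)
  step 2: ref 3 -> FAULT, frames=[2,4,3] (faults so far: 3)
  step 3: ref 1 -> FAULT, evict 2, frames=[1,4,3] (faults so far: 4)
  step 4: ref 3 -> HIT, frames=[1,4,3] (faults so far: 4)
  step 5: ref 1 -> HIT, frames=[1,4,3] (faults so far: 4)
  step 6: ref 2 -> FAULT, evict 4, frames=[1,2,3] (faults so far: 5)
  step 7: ref 2 -> HIT, frames=[1,2,3] (faults so far: 5)
  step 8: ref 1 -> HIT, frames=[1,2,3] (faults so far: 5)
  step 9: ref 2 -> HIT, frames=[1,2,3] (faults so far: 5)
  LRU total faults: 5
--- Optimal ---
  step 0: ref 2 -> FAULT, frames=[2,-,-] (faults so far: 1)
  step 1: ref 4 -> FAULT, frames=[2,4,-] (faults so far: 2)
  step 2: ref 3 -> FAULT, frames=[2,4,3] (faults so far: 3)
  step 3: ref 1 -> FAULT, evict 4, frames=[2,1,3] (faults so far: 4)
  step 4: ref 3 -> HIT, frames=[2,1,3] (faults so far: 4)
  step 5: ref 1 -> HIT, frames=[2,1,3] (faults so far: 4)
  step 6: ref 2 -> HIT, frames=[2,1,3] (faults so far: 4)
  step 7: ref 2 -> HIT, frames=[2,1,3] (faults so far: 4)
  step 8: ref 1 -> HIT, frames=[2,1,3] (faults so far: 4)
  step 9: ref 2 -> HIT, frames=[2,1,3] (faults so far: 4)
  Optimal total faults: 4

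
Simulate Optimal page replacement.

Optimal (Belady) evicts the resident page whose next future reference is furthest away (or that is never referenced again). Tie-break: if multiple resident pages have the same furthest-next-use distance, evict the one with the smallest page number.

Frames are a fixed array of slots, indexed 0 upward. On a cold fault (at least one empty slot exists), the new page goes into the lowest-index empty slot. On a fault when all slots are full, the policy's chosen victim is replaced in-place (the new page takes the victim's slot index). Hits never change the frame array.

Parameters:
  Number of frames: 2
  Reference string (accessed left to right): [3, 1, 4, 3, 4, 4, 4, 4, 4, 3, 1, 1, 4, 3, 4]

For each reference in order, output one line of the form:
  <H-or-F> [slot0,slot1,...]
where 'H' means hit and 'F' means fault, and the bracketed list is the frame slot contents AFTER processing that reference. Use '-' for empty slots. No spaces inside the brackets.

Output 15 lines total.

F [3,-]
F [3,1]
F [3,4]
H [3,4]
H [3,4]
H [3,4]
H [3,4]
H [3,4]
H [3,4]
H [3,4]
F [1,4]
H [1,4]
H [1,4]
F [3,4]
H [3,4]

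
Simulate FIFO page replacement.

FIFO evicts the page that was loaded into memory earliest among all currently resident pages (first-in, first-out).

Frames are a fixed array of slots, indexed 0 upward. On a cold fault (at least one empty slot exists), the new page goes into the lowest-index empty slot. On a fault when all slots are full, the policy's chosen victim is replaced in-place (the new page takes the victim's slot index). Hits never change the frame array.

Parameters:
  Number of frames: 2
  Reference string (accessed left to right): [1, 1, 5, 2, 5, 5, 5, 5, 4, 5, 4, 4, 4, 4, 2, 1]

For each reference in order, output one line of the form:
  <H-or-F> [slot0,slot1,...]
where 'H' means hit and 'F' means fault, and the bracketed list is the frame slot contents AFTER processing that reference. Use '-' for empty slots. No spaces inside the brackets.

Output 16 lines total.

F [1,-]
H [1,-]
F [1,5]
F [2,5]
H [2,5]
H [2,5]
H [2,5]
H [2,5]
F [2,4]
F [5,4]
H [5,4]
H [5,4]
H [5,4]
H [5,4]
F [5,2]
F [1,2]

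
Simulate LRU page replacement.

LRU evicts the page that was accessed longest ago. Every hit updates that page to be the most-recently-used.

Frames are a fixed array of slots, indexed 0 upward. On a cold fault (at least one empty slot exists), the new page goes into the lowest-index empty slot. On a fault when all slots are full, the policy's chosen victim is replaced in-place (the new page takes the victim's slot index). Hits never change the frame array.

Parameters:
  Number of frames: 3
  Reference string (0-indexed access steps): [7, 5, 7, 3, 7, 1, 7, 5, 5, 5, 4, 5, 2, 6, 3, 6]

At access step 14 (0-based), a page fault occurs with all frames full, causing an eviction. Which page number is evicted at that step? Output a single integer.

Answer: 5

Derivation:
Step 0: ref 7 -> FAULT, frames=[7,-,-]
Step 1: ref 5 -> FAULT, frames=[7,5,-]
Step 2: ref 7 -> HIT, frames=[7,5,-]
Step 3: ref 3 -> FAULT, frames=[7,5,3]
Step 4: ref 7 -> HIT, frames=[7,5,3]
Step 5: ref 1 -> FAULT, evict 5, frames=[7,1,3]
Step 6: ref 7 -> HIT, frames=[7,1,3]
Step 7: ref 5 -> FAULT, evict 3, frames=[7,1,5]
Step 8: ref 5 -> HIT, frames=[7,1,5]
Step 9: ref 5 -> HIT, frames=[7,1,5]
Step 10: ref 4 -> FAULT, evict 1, frames=[7,4,5]
Step 11: ref 5 -> HIT, frames=[7,4,5]
Step 12: ref 2 -> FAULT, evict 7, frames=[2,4,5]
Step 13: ref 6 -> FAULT, evict 4, frames=[2,6,5]
Step 14: ref 3 -> FAULT, evict 5, frames=[2,6,3]
At step 14: evicted page 5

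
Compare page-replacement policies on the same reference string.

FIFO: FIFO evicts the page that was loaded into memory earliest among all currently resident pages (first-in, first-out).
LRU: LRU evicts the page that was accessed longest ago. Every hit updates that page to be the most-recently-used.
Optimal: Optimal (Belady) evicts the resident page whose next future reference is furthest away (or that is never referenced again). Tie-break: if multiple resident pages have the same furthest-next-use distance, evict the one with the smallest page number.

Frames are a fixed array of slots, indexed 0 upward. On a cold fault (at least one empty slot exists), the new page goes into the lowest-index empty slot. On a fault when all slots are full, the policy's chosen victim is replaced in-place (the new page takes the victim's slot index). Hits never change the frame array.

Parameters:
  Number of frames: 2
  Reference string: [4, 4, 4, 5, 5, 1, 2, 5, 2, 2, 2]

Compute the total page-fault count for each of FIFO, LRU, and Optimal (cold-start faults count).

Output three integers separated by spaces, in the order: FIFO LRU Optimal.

Answer: 5 5 4

Derivation:
--- FIFO ---
  step 0: ref 4 -> FAULT, frames=[4,-] (faults so far: 1)
  step 1: ref 4 -> HIT, frames=[4,-] (faults so far: 1)
  step 2: ref 4 -> HIT, frames=[4,-] (faults so far: 1)
  step 3: ref 5 -> FAULT, frames=[4,5] (faults so far: 2)
  step 4: ref 5 -> HIT, frames=[4,5] (faults so far: 2)
  step 5: ref 1 -> FAULT, evict 4, frames=[1,5] (faults so far: 3)
  step 6: ref 2 -> FAULT, evict 5, frames=[1,2] (faults so far: 4)
  step 7: ref 5 -> FAULT, evict 1, frames=[5,2] (faults so far: 5)
  step 8: ref 2 -> HIT, frames=[5,2] (faults so far: 5)
  step 9: ref 2 -> HIT, frames=[5,2] (faults so far: 5)
  step 10: ref 2 -> HIT, frames=[5,2] (faults so far: 5)
  FIFO total faults: 5
--- LRU ---
  step 0: ref 4 -> FAULT, frames=[4,-] (faults so far: 1)
  step 1: ref 4 -> HIT, frames=[4,-] (faults so far: 1)
  step 2: ref 4 -> HIT, frames=[4,-] (faults so far: 1)
  step 3: ref 5 -> FAULT, frames=[4,5] (faults so far: 2)
  step 4: ref 5 -> HIT, frames=[4,5] (faults so far: 2)
  step 5: ref 1 -> FAULT, evict 4, frames=[1,5] (faults so far: 3)
  step 6: ref 2 -> FAULT, evict 5, frames=[1,2] (faults so far: 4)
  step 7: ref 5 -> FAULT, evict 1, frames=[5,2] (faults so far: 5)
  step 8: ref 2 -> HIT, frames=[5,2] (faults so far: 5)
  step 9: ref 2 -> HIT, frames=[5,2] (faults so far: 5)
  step 10: ref 2 -> HIT, frames=[5,2] (faults so far: 5)
  LRU total faults: 5
--- Optimal ---
  step 0: ref 4 -> FAULT, frames=[4,-] (faults so far: 1)
  step 1: ref 4 -> HIT, frames=[4,-] (faults so far: 1)
  step 2: ref 4 -> HIT, frames=[4,-] (faults so far: 1)
  step 3: ref 5 -> FAULT, frames=[4,5] (faults so far: 2)
  step 4: ref 5 -> HIT, frames=[4,5] (faults so far: 2)
  step 5: ref 1 -> FAULT, evict 4, frames=[1,5] (faults so far: 3)
  step 6: ref 2 -> FAULT, evict 1, frames=[2,5] (faults so far: 4)
  step 7: ref 5 -> HIT, frames=[2,5] (faults so far: 4)
  step 8: ref 2 -> HIT, frames=[2,5] (faults so far: 4)
  step 9: ref 2 -> HIT, frames=[2,5] (faults so far: 4)
  step 10: ref 2 -> HIT, frames=[2,5] (faults so far: 4)
  Optimal total faults: 4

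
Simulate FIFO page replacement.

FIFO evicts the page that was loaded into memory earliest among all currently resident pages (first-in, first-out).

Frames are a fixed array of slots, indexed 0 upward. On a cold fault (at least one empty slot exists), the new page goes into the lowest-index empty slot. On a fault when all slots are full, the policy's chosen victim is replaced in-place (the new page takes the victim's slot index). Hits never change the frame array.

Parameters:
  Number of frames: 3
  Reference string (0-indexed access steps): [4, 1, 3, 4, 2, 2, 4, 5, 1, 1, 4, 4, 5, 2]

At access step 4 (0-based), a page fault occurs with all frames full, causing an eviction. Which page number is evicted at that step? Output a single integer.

Answer: 4

Derivation:
Step 0: ref 4 -> FAULT, frames=[4,-,-]
Step 1: ref 1 -> FAULT, frames=[4,1,-]
Step 2: ref 3 -> FAULT, frames=[4,1,3]
Step 3: ref 4 -> HIT, frames=[4,1,3]
Step 4: ref 2 -> FAULT, evict 4, frames=[2,1,3]
At step 4: evicted page 4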